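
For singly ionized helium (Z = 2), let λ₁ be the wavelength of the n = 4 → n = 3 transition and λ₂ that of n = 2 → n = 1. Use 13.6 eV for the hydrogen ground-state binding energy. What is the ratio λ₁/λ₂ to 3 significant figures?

λ ∝ 1/ΔE ∝ 1/(1/n_f² − 1/n_i²), and the Z² and hc factors cancel in the ratio.
λ₁/λ₂ = (1/1² − 1/2²)/(1/3² − 1/4²) = 0.7500/0.04861 = 15.4.

15.4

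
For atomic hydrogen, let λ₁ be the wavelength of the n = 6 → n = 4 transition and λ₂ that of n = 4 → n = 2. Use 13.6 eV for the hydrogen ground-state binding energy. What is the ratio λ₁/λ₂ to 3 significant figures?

5.40

λ ∝ 1/ΔE ∝ 1/(1/n_f² − 1/n_i²), and the Z² and hc factors cancel in the ratio.
λ₁/λ₂ = (1/2² − 1/4²)/(1/4² − 1/6²) = 0.1875/0.03472 = 5.40.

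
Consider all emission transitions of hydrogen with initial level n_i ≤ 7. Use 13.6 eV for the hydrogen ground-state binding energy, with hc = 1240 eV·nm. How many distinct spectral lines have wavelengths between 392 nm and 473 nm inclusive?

3

Enumerate all n_i → n_f pairs with 1 ≤ n_f < n_i ≤ 7 and compute λ = 1240 / [13.6·1·(1/n_f² − 1/n_i²)].
Lines falling in [392, 473] nm: 7→2 (397.1 nm), 6→2 (410.3 nm), 5→2 (434.2 nm).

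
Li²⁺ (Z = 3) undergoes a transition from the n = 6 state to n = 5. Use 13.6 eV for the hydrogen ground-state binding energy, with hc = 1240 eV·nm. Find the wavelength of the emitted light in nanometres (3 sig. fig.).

829 nm

For Z = 3 the level energies scale as Z², so the effective Rydberg energy is 13.6 × 9 = 122.4 eV.
ΔE = 122.4 × (1/5² − 1/6²) = 122.4 × 0.01222 = 1.496 eV.
λ = hc/ΔE = 1240 / 1.496 = 829 nm.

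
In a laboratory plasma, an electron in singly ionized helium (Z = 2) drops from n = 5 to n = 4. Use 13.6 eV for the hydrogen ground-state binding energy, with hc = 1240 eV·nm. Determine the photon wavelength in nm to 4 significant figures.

For Z = 2 the level energies scale as Z², so the effective Rydberg energy is 13.6 × 4 = 54.40 eV.
ΔE = 54.40 × (1/4² − 1/5²) = 54.40 × 0.02250 = 1.224 eV.
λ = hc/ΔE = 1240 / 1.224 = 1013 nm.

1013 nm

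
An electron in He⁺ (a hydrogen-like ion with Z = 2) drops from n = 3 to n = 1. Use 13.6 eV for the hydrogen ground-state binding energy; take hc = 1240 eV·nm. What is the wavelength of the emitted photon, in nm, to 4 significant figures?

For Z = 2 the level energies scale as Z², so the effective Rydberg energy is 13.6 × 4 = 54.40 eV.
ΔE = 54.40 × (1/1² − 1/3²) = 54.40 × 0.8889 = 48.36 eV.
λ = hc/ΔE = 1240 / 48.36 = 25.64 nm.

25.64 nm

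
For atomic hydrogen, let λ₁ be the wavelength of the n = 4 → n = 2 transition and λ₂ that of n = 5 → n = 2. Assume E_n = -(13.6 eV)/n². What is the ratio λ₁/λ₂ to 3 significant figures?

λ ∝ 1/ΔE ∝ 1/(1/n_f² − 1/n_i²), and the Z² and hc factors cancel in the ratio.
λ₁/λ₂ = (1/2² − 1/5²)/(1/2² − 1/4²) = 0.2100/0.1875 = 1.12.

1.12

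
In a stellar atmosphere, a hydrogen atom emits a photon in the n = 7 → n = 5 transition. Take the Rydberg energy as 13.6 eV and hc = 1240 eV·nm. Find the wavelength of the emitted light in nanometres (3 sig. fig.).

4650 nm

ΔE = 13.60 × (1/5² − 1/7²) = 13.60 × 0.01959 = 0.2664 eV.
λ = hc/ΔE = 1240 / 0.2664 = 4650 nm.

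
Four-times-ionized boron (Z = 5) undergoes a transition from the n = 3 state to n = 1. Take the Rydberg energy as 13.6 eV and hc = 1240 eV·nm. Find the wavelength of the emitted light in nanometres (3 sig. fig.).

4.10 nm

For Z = 5 the level energies scale as Z², so the effective Rydberg energy is 13.6 × 25 = 340.0 eV.
ΔE = 340.0 × (1/1² − 1/3²) = 340.0 × 0.8889 = 302.2 eV.
λ = hc/ΔE = 1240 / 302.2 = 4.10 nm.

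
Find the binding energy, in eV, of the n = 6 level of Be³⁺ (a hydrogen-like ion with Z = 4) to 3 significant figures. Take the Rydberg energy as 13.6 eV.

E_n = −13.6 Z²/n² = −217.6/n² eV for Z = 4.
E_6 = −217.6/36 = −6.04 eV, so ionization (to E = 0) requires 6.04 eV.

6.04 eV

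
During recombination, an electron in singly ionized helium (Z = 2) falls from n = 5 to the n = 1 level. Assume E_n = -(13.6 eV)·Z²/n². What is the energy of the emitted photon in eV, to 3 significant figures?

The Bohr energies scale as Z², so for Z = 2: E_n = −54.40/n² eV.
E_5 = −54.40/25 = −2.176 eV and E_1 = −54.40/1 = −54.40 eV.
The photon energy is |E_5 − E_1| = 52.2 eV.

52.2 eV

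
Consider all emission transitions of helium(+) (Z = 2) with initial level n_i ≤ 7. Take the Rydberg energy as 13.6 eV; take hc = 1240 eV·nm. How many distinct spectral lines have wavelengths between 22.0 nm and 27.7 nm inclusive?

5

Enumerate all n_i → n_f pairs with 1 ≤ n_f < n_i ≤ 7 and compute λ = 1240 / [13.6·4·(1/n_f² − 1/n_i²)].
Lines falling in [22.0, 27.7] nm: 7→1 (23.27 nm), 6→1 (23.45 nm), 5→1 (23.74 nm), 4→1 (24.31 nm), 3→1 (25.64 nm).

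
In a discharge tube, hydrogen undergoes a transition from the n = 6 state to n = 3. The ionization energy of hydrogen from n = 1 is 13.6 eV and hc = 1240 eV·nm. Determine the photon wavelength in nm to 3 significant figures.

1090 nm

ΔE = 13.60 × (1/3² − 1/6²) = 13.60 × 0.08333 = 1.133 eV.
λ = hc/ΔE = 1240 / 1.133 = 1090 nm.
This line belongs to the Paschen series.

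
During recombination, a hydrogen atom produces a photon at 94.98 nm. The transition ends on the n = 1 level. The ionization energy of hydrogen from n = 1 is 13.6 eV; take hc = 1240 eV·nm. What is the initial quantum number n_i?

n_i = 5

The photon energy is ΔE = hc/λ = 1240 / 94.98 = 13.06 eV.
With Z = 1, ΔE = 13.60 × (1/n_f² − 1/n_i²), so 1/n_f² − 1/n_i² = 0.9600.
With n_f = 1: 1/n_i² = 1/1 − 0.9600 = 0.04005, so n_i ≈ 5.00.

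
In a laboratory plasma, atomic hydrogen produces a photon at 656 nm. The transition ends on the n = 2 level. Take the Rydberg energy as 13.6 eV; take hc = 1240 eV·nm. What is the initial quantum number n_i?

The photon energy is ΔE = hc/λ = 1240 / 656 = 1.890 eV.
With Z = 1, ΔE = 13.60 × (1/n_f² − 1/n_i²), so 1/n_f² − 1/n_i² = 0.1390.
With n_f = 2: 1/n_i² = 1/4 − 0.1390 = 0.1110, so n_i ≈ 3.00.

n_i = 3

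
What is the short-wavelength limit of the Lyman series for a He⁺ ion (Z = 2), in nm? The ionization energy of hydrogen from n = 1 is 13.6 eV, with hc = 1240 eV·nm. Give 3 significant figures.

The Lyman series has lower level n_f = 1; the series limit corresponds to n_i → ∞.
ΔE_max = 13.6 × 4 / 1² = 54.40 eV.
λ_min = 1240 / 54.40 = 22.8 nm.

22.8 nm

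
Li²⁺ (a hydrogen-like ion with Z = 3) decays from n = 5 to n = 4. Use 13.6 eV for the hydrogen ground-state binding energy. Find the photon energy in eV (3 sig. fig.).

The Bohr energies scale as Z², so for Z = 3: E_n = −122.4/n² eV.
E_5 = −122.4/25 = −4.896 eV and E_4 = −122.4/16 = −7.650 eV.
The photon energy is |E_5 − E_4| = 2.75 eV.

2.75 eV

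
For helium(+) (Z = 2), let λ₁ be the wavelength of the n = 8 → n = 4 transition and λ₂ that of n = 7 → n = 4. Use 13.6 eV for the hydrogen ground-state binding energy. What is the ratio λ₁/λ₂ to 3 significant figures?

λ ∝ 1/ΔE ∝ 1/(1/n_f² − 1/n_i²), and the Z² and hc factors cancel in the ratio.
λ₁/λ₂ = (1/4² − 1/7²)/(1/4² − 1/8²) = 0.04209/0.04688 = 0.898.

0.898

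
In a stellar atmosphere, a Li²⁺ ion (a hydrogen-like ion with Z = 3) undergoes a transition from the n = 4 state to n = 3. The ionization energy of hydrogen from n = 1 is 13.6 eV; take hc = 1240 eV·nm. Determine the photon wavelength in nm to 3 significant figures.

208 nm

For Z = 3 the level energies scale as Z², so the effective Rydberg energy is 13.6 × 9 = 122.4 eV.
ΔE = 122.4 × (1/3² − 1/4²) = 122.4 × 0.04861 = 5.950 eV.
λ = hc/ΔE = 1240 / 5.950 = 208 nm.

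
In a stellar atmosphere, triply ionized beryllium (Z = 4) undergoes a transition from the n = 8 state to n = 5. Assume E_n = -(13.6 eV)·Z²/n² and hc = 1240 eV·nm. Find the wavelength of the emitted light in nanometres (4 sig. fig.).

For Z = 4 the level energies scale as Z², so the effective Rydberg energy is 13.6 × 16 = 217.6 eV.
ΔE = 217.6 × (1/5² − 1/8²) = 217.6 × 0.02438 = 5.304 eV.
λ = hc/ΔE = 1240 / 5.304 = 233.8 nm.

233.8 nm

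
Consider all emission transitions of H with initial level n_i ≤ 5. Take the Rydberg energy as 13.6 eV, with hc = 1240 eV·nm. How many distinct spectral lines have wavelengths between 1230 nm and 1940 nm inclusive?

Enumerate all n_i → n_f pairs with 1 ≤ n_f < n_i ≤ 5 and compute λ = 1240 / [13.6·1·(1/n_f² − 1/n_i²)].
Lines falling in [1230, 1940] nm: 5→3 (1282 nm), 4→3 (1876 nm).

2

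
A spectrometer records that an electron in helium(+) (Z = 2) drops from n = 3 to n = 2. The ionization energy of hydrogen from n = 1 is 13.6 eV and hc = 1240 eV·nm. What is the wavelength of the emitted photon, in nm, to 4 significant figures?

For Z = 2 the level energies scale as Z², so the effective Rydberg energy is 13.6 × 4 = 54.40 eV.
ΔE = 54.40 × (1/2² − 1/3²) = 54.40 × 0.1389 = 7.556 eV.
λ = hc/ΔE = 1240 / 7.556 = 164.1 nm.

164.1 nm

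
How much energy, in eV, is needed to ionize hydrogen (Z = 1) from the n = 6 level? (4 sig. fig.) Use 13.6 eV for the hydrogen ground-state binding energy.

E_6 = −13.60/36 = −0.3778 eV, so ionization (to E = 0) requires 0.3778 eV.

0.3778 eV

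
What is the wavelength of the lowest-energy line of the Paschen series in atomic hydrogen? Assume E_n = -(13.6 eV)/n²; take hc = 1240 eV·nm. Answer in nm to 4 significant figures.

The Paschen series terminates on n_f = 3; the first line has n_i = 3+1 = 4.
ΔE = 13.60 × (1/3² − 1/4²) = 0.6611 eV.
λ = 1240 / 0.6611 = 1876 nm.

1876 nm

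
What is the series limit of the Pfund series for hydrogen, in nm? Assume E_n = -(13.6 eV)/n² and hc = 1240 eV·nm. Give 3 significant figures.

2280 nm

The Pfund series has lower level n_f = 5; the series limit corresponds to n_i → ∞.
ΔE_max = 13.6 × 1 / 5² = 0.5440 eV.
λ_min = 1240 / 0.5440 = 2280 nm.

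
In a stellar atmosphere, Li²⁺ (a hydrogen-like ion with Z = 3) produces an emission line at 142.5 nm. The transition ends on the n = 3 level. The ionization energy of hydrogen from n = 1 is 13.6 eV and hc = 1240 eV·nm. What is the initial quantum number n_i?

The photon energy is ΔE = hc/λ = 1240 / 142.5 = 8.702 eV.
With Z = 3, ΔE = 122.4 × (1/n_f² − 1/n_i²), so 1/n_f² − 1/n_i² = 0.07109.
With n_f = 3: 1/n_i² = 1/9 − 0.07109 = 0.04002, so n_i ≈ 5.00.

n_i = 5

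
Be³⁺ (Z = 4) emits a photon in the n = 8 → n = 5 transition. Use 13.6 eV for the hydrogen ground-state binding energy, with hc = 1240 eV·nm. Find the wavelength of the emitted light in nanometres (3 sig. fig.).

234 nm

For Z = 4 the level energies scale as Z², so the effective Rydberg energy is 13.6 × 16 = 217.6 eV.
ΔE = 217.6 × (1/5² − 1/8²) = 217.6 × 0.02438 = 5.304 eV.
λ = hc/ΔE = 1240 / 5.304 = 234 nm.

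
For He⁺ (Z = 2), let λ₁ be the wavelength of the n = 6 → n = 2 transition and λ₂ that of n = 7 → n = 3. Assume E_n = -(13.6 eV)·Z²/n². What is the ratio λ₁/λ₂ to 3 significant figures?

0.408

λ ∝ 1/ΔE ∝ 1/(1/n_f² − 1/n_i²), and the Z² and hc factors cancel in the ratio.
λ₁/λ₂ = (1/3² − 1/7²)/(1/2² − 1/6²) = 0.09070/0.2222 = 0.408.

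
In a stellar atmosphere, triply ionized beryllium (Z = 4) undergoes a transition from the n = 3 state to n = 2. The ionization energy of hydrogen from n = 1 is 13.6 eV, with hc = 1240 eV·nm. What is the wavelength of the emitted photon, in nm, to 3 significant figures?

For Z = 4 the level energies scale as Z², so the effective Rydberg energy is 13.6 × 16 = 217.6 eV.
ΔE = 217.6 × (1/2² − 1/3²) = 217.6 × 0.1389 = 30.22 eV.
λ = hc/ΔE = 1240 / 30.22 = 41.0 nm.

41.0 nm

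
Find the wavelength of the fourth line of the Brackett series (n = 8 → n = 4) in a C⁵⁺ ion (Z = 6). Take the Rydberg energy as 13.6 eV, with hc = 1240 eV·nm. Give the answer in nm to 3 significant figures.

The Brackett series terminates on n_f = 4; the fourth line has n_i = 4+4 = 8.
ΔE = 489.6 × (1/4² − 1/8²) = 22.95 eV.
λ = 1240 / 22.95 = 54.0 nm.

54.0 nm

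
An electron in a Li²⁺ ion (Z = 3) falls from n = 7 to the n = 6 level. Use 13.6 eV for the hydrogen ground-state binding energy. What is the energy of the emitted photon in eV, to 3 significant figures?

The Bohr energies scale as Z², so for Z = 3: E_n = −122.4/n² eV.
E_7 = −122.4/49 = −2.498 eV and E_6 = −122.4/36 = −3.400 eV.
The photon energy is |E_7 − E_6| = 0.902 eV.

0.902 eV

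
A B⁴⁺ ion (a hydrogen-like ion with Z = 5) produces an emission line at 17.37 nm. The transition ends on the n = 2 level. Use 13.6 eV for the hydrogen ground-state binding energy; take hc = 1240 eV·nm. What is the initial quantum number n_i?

The photon energy is ΔE = hc/λ = 1240 / 17.37 = 71.39 eV.
With Z = 5, ΔE = 340.0 × (1/n_f² − 1/n_i²), so 1/n_f² − 1/n_i² = 0.2100.
With n_f = 2: 1/n_i² = 1/4 − 0.2100 = 0.04004, so n_i ≈ 5.00.

n_i = 5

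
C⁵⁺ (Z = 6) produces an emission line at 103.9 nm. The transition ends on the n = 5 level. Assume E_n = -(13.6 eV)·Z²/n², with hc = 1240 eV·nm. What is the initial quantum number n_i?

n_i = 8

The photon energy is ΔE = hc/λ = 1240 / 103.9 = 11.93 eV.
With Z = 6, ΔE = 489.6 × (1/n_f² − 1/n_i²), so 1/n_f² − 1/n_i² = 0.02438.
With n_f = 5: 1/n_i² = 1/25 − 0.02438 = 0.01562, so n_i ≈ 8.00.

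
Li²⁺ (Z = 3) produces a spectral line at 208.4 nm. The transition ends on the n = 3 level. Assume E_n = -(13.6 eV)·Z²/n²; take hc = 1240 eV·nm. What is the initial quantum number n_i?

The photon energy is ΔE = hc/λ = 1240 / 208.4 = 5.950 eV.
With Z = 3, ΔE = 122.4 × (1/n_f² − 1/n_i²), so 1/n_f² − 1/n_i² = 0.04861.
With n_f = 3: 1/n_i² = 1/9 − 0.04861 = 0.06250, so n_i ≈ 4.00.

n_i = 4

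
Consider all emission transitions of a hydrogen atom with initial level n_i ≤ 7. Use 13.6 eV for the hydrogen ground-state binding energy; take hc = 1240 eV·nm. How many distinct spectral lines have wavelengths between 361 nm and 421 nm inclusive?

Enumerate all n_i → n_f pairs with 1 ≤ n_f < n_i ≤ 7 and compute λ = 1240 / [13.6·1·(1/n_f² − 1/n_i²)].
Lines falling in [361, 421] nm: 7→2 (397.1 nm), 6→2 (410.3 nm).

2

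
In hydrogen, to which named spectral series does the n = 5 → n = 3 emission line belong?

Paschen

The series is set by the lower level: n_f = 3 is the Paschen series.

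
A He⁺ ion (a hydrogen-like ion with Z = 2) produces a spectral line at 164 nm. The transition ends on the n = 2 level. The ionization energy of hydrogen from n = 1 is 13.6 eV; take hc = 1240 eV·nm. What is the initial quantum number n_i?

n_i = 3

The photon energy is ΔE = hc/λ = 1240 / 164 = 7.561 eV.
With Z = 2, ΔE = 54.40 × (1/n_f² − 1/n_i²), so 1/n_f² − 1/n_i² = 0.1390.
With n_f = 2: 1/n_i² = 1/4 − 0.1390 = 0.1110, so n_i ≈ 3.00.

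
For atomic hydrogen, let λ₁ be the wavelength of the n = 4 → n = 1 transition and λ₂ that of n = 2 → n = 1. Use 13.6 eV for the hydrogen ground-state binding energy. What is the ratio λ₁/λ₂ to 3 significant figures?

λ ∝ 1/ΔE ∝ 1/(1/n_f² − 1/n_i²), and the Z² and hc factors cancel in the ratio.
λ₁/λ₂ = (1/1² − 1/2²)/(1/1² − 1/4²) = 0.7500/0.9375 = 0.800.

0.800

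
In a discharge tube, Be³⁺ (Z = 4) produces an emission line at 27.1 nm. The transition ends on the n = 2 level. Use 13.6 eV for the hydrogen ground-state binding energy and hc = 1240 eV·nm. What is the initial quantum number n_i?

n_i = 5

The photon energy is ΔE = hc/λ = 1240 / 27.1 = 45.76 eV.
With Z = 4, ΔE = 217.6 × (1/n_f² − 1/n_i²), so 1/n_f² − 1/n_i² = 0.2103.
With n_f = 2: 1/n_i² = 1/4 − 0.2103 = 0.03972, so n_i ≈ 5.02.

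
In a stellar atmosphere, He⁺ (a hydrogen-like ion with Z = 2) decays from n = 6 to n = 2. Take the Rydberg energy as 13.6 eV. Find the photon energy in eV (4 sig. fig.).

12.09 eV

The Bohr energies scale as Z², so for Z = 2: E_n = −54.40/n² eV.
E_6 = −54.40/36 = −1.511 eV and E_2 = −54.40/4 = −13.60 eV.
The photon energy is |E_6 − E_2| = 12.09 eV.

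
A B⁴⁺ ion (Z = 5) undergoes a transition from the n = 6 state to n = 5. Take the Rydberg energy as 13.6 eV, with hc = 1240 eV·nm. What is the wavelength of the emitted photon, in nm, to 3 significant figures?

298 nm

For Z = 5 the level energies scale as Z², so the effective Rydberg energy is 13.6 × 25 = 340.0 eV.
ΔE = 340.0 × (1/5² − 1/6²) = 340.0 × 0.01222 = 4.156 eV.
λ = hc/ΔE = 1240 / 4.156 = 298 nm.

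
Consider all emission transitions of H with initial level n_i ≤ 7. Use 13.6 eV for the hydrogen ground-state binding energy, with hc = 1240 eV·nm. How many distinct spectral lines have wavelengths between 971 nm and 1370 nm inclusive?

3

Enumerate all n_i → n_f pairs with 1 ≤ n_f < n_i ≤ 7 and compute λ = 1240 / [13.6·1·(1/n_f² − 1/n_i²)].
Lines falling in [971, 1370] nm: 7→3 (1005 nm), 6→3 (1094 nm), 5→3 (1282 nm).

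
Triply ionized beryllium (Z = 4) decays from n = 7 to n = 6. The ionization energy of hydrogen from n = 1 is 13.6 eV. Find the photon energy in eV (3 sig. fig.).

1.60 eV

The Bohr energies scale as Z², so for Z = 4: E_n = −217.6/n² eV.
E_7 = −217.6/49 = −4.441 eV and E_6 = −217.6/36 = −6.044 eV.
The photon energy is |E_7 − E_6| = 1.60 eV.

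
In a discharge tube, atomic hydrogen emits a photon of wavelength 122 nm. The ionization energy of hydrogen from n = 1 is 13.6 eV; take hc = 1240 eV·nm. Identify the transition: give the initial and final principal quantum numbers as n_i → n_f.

n_i = 2, n_f = 1

The photon energy is ΔE = hc/λ = 1240 / 122 = 10.16 eV.
With Z = 1, ΔE = 13.60 × (1/n_f² − 1/n_i²), so 1/n_f² − 1/n_i² = 0.7473.
Trying n_f = 1 gives 1/n_i² = 0.2527, i.e. n_i ≈ 2; this pair matches.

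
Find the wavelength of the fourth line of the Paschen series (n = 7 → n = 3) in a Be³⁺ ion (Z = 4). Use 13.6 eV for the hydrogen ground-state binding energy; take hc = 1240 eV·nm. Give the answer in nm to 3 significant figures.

62.8 nm

The Paschen series terminates on n_f = 3; the fourth line has n_i = 3+4 = 7.
ΔE = 217.6 × (1/3² − 1/7²) = 19.74 eV.
λ = 1240 / 19.74 = 62.8 nm.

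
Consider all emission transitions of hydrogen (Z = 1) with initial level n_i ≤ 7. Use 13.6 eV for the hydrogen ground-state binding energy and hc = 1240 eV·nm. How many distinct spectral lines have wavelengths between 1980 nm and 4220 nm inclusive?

Enumerate all n_i → n_f pairs with 1 ≤ n_f < n_i ≤ 7 and compute λ = 1240 / [13.6·1·(1/n_f² − 1/n_i²)].
Lines falling in [1980, 4220] nm: 7→4 (2166 nm), 6→4 (2626 nm), 5→4 (4052 nm).

3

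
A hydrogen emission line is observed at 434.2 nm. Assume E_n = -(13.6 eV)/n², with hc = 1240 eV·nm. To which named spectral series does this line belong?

ΔE = 1240/434.2 = 2.856 eV.
This matches 13.6 × (1/2² − 1/5²), so n_f = 2: the Balmer series.

Balmer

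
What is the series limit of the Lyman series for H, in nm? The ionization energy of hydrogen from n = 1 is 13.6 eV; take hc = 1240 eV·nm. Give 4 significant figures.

The Lyman series has lower level n_f = 1; the series limit corresponds to n_i → ∞.
ΔE_max = 13.6 × 1 / 1² = 13.60 eV.
λ_min = 1240 / 13.60 = 91.18 nm.

91.18 nm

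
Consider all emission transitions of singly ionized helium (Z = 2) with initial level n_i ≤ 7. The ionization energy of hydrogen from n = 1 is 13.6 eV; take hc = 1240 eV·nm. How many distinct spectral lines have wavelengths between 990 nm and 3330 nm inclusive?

Enumerate all n_i → n_f pairs with 1 ≤ n_f < n_i ≤ 7 and compute λ = 1240 / [13.6·4·(1/n_f² − 1/n_i²)].
Lines falling in [990, 3330] nm: 5→4 (1013 nm), 7→5 (1163 nm), 6→5 (1865 nm), 7→6 (3093 nm).

4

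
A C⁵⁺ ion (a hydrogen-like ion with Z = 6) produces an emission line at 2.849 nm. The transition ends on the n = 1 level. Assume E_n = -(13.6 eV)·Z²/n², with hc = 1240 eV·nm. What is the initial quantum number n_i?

The photon energy is ΔE = hc/λ = 1240 / 2.849 = 435.2 eV.
With Z = 6, ΔE = 489.6 × (1/n_f² − 1/n_i²), so 1/n_f² − 1/n_i² = 0.8890.
With n_f = 1: 1/n_i² = 1/1 − 0.8890 = 0.1110, so n_i ≈ 3.00.

n_i = 3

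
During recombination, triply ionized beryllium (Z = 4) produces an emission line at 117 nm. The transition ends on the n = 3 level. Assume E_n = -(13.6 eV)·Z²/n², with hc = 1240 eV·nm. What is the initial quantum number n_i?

The photon energy is ΔE = hc/λ = 1240 / 117 = 10.60 eV.
With Z = 4, ΔE = 217.6 × (1/n_f² − 1/n_i²), so 1/n_f² − 1/n_i² = 0.04871.
With n_f = 3: 1/n_i² = 1/9 − 0.04871 = 0.06241, so n_i ≈ 4.00.

n_i = 4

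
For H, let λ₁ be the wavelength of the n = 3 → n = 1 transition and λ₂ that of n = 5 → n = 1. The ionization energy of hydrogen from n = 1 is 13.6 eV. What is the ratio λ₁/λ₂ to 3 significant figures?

1.08

λ ∝ 1/ΔE ∝ 1/(1/n_f² − 1/n_i²), and the Z² and hc factors cancel in the ratio.
λ₁/λ₂ = (1/1² − 1/5²)/(1/1² − 1/3²) = 0.9600/0.8889 = 1.08.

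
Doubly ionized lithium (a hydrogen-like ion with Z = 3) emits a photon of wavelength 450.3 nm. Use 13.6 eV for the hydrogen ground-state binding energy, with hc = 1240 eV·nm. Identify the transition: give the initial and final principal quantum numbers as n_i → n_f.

The photon energy is ΔE = hc/λ = 1240 / 450.3 = 2.754 eV.
With Z = 3, ΔE = 122.4 × (1/n_f² − 1/n_i²), so 1/n_f² − 1/n_i² = 0.02250.
Trying n_f = 4 gives 1/n_i² = 0.04000, i.e. n_i ≈ 5; this pair matches.

n_i = 5, n_f = 4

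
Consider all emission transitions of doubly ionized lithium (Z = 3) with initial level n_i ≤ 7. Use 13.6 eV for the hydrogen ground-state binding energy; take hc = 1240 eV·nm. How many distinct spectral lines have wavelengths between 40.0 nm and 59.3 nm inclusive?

Enumerate all n_i → n_f pairs with 1 ≤ n_f < n_i ≤ 7 and compute λ = 1240 / [13.6·9·(1/n_f² − 1/n_i²)].
Lines falling in [40.0, 59.3] nm: 7→2 (44.12 nm), 6→2 (45.59 nm), 5→2 (48.24 nm), 4→2 (54.03 nm).

4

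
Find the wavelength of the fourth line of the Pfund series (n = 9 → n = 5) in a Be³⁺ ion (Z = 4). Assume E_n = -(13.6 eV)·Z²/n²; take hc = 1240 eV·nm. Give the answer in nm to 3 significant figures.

The Pfund series terminates on n_f = 5; the fourth line has n_i = 5+4 = 9.
ΔE = 217.6 × (1/5² − 1/9²) = 6.018 eV.
λ = 1240 / 6.018 = 206 nm.

206 nm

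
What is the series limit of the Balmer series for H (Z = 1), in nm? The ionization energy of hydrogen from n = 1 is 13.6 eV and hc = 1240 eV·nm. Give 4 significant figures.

The Balmer series has lower level n_f = 2; the series limit corresponds to n_i → ∞.
ΔE_max = 13.6 × 1 / 2² = 3.400 eV.
λ_min = 1240 / 3.400 = 364.7 nm.

364.7 nm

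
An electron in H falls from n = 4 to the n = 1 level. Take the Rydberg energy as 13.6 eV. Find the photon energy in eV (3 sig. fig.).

12.8 eV

E_4 = −13.60/16 = −0.8500 eV and E_1 = −13.60/1 = −13.60 eV.
The photon energy is |E_4 − E_1| = 12.8 eV.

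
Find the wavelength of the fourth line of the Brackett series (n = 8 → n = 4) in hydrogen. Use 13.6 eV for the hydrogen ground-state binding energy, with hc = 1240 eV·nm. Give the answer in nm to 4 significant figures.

The Brackett series terminates on n_f = 4; the fourth line has n_i = 4+4 = 8.
ΔE = 13.60 × (1/4² − 1/8²) = 0.6375 eV.
λ = 1240 / 0.6375 = 1945 nm.

1945 nm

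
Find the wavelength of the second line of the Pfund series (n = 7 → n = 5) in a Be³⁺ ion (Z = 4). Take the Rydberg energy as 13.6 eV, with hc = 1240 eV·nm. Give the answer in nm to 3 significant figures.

291 nm

The Pfund series terminates on n_f = 5; the second line has n_i = 5+2 = 7.
ΔE = 217.6 × (1/5² − 1/7²) = 4.263 eV.
λ = 1240 / 4.263 = 291 nm.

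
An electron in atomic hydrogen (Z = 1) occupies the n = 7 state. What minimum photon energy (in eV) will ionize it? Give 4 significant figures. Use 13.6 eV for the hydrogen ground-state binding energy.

0.2776 eV

E_7 = −13.60/49 = −0.2776 eV, so ionization (to E = 0) requires 0.2776 eV.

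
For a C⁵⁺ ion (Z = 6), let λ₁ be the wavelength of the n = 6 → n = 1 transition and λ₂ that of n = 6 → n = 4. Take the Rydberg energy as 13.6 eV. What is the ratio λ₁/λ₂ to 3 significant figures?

0.0357

λ ∝ 1/ΔE ∝ 1/(1/n_f² − 1/n_i²), and the Z² and hc factors cancel in the ratio.
λ₁/λ₂ = (1/4² − 1/6²)/(1/1² − 1/6²) = 0.03472/0.9722 = 0.0357.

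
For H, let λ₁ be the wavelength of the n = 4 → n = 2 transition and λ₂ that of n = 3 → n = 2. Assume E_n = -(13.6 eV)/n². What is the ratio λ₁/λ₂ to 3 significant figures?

λ ∝ 1/ΔE ∝ 1/(1/n_f² − 1/n_i²), and the Z² and hc factors cancel in the ratio.
λ₁/λ₂ = (1/2² − 1/3²)/(1/2² − 1/4²) = 0.1389/0.1875 = 0.741.

0.741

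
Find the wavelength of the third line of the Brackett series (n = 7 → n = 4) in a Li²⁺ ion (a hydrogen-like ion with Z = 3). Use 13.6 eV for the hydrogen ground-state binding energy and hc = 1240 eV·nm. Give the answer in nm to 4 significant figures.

The Brackett series terminates on n_f = 4; the third line has n_i = 4+3 = 7.
ΔE = 122.4 × (1/4² − 1/7²) = 5.152 eV.
λ = 1240 / 5.152 = 240.7 nm.

240.7 nm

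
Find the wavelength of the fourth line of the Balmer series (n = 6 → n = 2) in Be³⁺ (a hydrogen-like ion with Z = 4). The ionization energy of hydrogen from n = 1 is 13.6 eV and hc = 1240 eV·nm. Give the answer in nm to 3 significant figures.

25.6 nm

The Balmer series terminates on n_f = 2; the fourth line has n_i = 2+4 = 6.
ΔE = 217.6 × (1/2² − 1/6²) = 48.36 eV.
λ = 1240 / 48.36 = 25.6 nm.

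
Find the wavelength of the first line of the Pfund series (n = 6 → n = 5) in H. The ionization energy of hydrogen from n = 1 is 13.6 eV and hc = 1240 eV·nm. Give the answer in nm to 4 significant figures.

The Pfund series terminates on n_f = 5; the first line has n_i = 5+1 = 6.
ΔE = 13.60 × (1/5² − 1/6²) = 0.1662 eV.
λ = 1240 / 0.1662 = 7460 nm.

7460 nm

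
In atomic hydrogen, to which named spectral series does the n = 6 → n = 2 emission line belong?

Balmer

The series is set by the lower level: n_f = 2 is the Balmer series.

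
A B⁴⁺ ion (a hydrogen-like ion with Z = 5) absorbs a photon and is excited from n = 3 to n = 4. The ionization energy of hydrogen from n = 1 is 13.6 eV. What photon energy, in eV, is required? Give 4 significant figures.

The Bohr energies scale as Z², so for Z = 5: E_n = −340.0/n² eV.
E_4 = −340.0/16 = −21.25 eV and E_3 = −340.0/9 = −37.78 eV.
The photon energy is |E_4 − E_3| = 16.53 eV.

16.53 eV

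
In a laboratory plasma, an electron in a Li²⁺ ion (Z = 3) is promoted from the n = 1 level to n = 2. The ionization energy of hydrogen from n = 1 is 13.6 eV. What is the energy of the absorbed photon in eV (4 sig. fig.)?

91.80 eV

The Bohr energies scale as Z², so for Z = 3: E_n = −122.4/n² eV.
E_2 = −122.4/4 = −30.60 eV and E_1 = −122.4/1 = −122.4 eV.
The photon energy is |E_2 − E_1| = 91.80 eV.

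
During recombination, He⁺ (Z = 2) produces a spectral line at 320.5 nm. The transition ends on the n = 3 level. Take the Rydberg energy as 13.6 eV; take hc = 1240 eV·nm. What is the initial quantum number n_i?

n_i = 5

The photon energy is ΔE = hc/λ = 1240 / 320.5 = 3.869 eV.
With Z = 2, ΔE = 54.40 × (1/n_f² − 1/n_i²), so 1/n_f² − 1/n_i² = 0.07112.
With n_f = 3: 1/n_i² = 1/9 − 0.07112 = 0.03999, so n_i ≈ 5.00.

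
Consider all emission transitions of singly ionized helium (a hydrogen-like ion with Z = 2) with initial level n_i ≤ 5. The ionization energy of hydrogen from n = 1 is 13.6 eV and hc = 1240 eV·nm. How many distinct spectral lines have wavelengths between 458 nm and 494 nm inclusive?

1

Enumerate all n_i → n_f pairs with 1 ≤ n_f < n_i ≤ 5 and compute λ = 1240 / [13.6·4·(1/n_f² − 1/n_i²)].
Lines falling in [458, 494] nm: 4→3 (468.9 nm).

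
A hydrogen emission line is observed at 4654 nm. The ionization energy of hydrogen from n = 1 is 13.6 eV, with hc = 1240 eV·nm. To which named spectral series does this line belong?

ΔE = 1240/4654 = 0.2664 eV.
This matches 13.6 × (1/5² − 1/7²), so n_f = 5: the Pfund series.

Pfund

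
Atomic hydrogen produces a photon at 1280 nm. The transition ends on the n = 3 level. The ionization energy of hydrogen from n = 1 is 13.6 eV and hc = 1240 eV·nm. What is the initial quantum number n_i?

n_i = 5

The photon energy is ΔE = hc/λ = 1240 / 1280 = 0.9688 eV.
With Z = 1, ΔE = 13.60 × (1/n_f² − 1/n_i²), so 1/n_f² − 1/n_i² = 0.07123.
With n_f = 3: 1/n_i² = 1/9 − 0.07123 = 0.03988, so n_i ≈ 5.01.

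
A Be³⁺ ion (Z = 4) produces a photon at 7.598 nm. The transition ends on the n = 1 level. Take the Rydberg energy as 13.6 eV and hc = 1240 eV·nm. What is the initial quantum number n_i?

n_i = 2

The photon energy is ΔE = hc/λ = 1240 / 7.598 = 163.2 eV.
With Z = 4, ΔE = 217.6 × (1/n_f² − 1/n_i²), so 1/n_f² − 1/n_i² = 0.7500.
With n_f = 1: 1/n_i² = 1/1 − 0.7500 = 0.2500, so n_i ≈ 2.00.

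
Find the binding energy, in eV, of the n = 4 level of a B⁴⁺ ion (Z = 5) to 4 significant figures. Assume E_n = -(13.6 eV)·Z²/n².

21.25 eV

E_n = −13.6 Z²/n² = −340.0/n² eV for Z = 5.
E_4 = −340.0/16 = −21.25 eV, so ionization (to E = 0) requires 21.25 eV.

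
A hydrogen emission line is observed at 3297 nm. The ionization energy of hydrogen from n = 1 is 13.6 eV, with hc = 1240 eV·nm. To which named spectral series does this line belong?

ΔE = 1240/3297 = 0.3761 eV.
This matches 13.6 × (1/5² − 1/9²), so n_f = 5: the Pfund series.

Pfund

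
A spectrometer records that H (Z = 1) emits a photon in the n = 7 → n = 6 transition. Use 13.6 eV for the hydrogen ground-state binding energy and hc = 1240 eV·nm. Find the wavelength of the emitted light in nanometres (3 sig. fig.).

12400 nm

ΔE = 13.60 × (1/6² − 1/7²) = 13.60 × 0.007370 = 0.1002 eV.
λ = hc/ΔE = 1240 / 0.1002 = 12400 nm.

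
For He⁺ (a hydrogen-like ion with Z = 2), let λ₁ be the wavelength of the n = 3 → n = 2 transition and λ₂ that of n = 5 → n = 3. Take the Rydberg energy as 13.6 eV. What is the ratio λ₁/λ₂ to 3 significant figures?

0.512

λ ∝ 1/ΔE ∝ 1/(1/n_f² − 1/n_i²), and the Z² and hc factors cancel in the ratio.
λ₁/λ₂ = (1/3² − 1/5²)/(1/2² − 1/3²) = 0.07111/0.1389 = 0.512.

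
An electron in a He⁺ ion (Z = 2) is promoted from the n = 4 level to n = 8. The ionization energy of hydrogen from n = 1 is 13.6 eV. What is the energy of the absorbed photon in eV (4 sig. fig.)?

2.550 eV

The Bohr energies scale as Z², so for Z = 2: E_n = −54.40/n² eV.
E_8 = −54.40/64 = −0.8500 eV and E_4 = −54.40/16 = −3.400 eV.
The photon energy is |E_8 − E_4| = 2.550 eV.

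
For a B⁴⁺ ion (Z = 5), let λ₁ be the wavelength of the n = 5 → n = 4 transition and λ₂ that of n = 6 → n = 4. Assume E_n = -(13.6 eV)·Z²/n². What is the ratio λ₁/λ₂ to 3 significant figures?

λ ∝ 1/ΔE ∝ 1/(1/n_f² − 1/n_i²), and the Z² and hc factors cancel in the ratio.
λ₁/λ₂ = (1/4² − 1/6²)/(1/4² − 1/5²) = 0.03472/0.02250 = 1.54.

1.54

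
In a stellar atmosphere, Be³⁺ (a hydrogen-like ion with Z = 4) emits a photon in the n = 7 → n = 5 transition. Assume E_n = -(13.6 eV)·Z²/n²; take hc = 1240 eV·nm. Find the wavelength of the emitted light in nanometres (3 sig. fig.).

For Z = 4 the level energies scale as Z², so the effective Rydberg energy is 13.6 × 16 = 217.6 eV.
ΔE = 217.6 × (1/5² − 1/7²) = 217.6 × 0.01959 = 4.263 eV.
λ = hc/ΔE = 1240 / 4.263 = 291 nm.

291 nm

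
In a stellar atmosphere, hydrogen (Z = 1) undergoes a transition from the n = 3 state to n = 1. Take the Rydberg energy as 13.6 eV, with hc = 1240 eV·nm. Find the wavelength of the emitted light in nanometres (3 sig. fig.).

103 nm

ΔE = 13.60 × (1/1² − 1/3²) = 13.60 × 0.8889 = 12.09 eV.
λ = hc/ΔE = 1240 / 12.09 = 103 nm.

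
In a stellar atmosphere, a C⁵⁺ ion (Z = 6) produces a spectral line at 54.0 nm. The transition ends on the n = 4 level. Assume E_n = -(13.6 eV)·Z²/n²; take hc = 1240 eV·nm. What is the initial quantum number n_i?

The photon energy is ΔE = hc/λ = 1240 / 54.0 = 22.96 eV.
With Z = 6, ΔE = 489.6 × (1/n_f² − 1/n_i²), so 1/n_f² − 1/n_i² = 0.04690.
With n_f = 4: 1/n_i² = 1/16 − 0.04690 = 0.01560, so n_i ≈ 8.01.

n_i = 8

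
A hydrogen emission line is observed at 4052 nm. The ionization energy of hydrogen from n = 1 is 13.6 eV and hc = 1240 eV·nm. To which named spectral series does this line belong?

Brackett

ΔE = 1240/4052 = 0.3060 eV.
This matches 13.6 × (1/4² − 1/5²), so n_f = 4: the Brackett series.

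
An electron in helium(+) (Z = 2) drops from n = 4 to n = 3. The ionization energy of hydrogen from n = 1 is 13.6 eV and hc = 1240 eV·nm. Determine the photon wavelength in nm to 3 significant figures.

469 nm

For Z = 2 the level energies scale as Z², so the effective Rydberg energy is 13.6 × 4 = 54.40 eV.
ΔE = 54.40 × (1/3² − 1/4²) = 54.40 × 0.04861 = 2.644 eV.
λ = hc/ΔE = 1240 / 2.644 = 469 nm.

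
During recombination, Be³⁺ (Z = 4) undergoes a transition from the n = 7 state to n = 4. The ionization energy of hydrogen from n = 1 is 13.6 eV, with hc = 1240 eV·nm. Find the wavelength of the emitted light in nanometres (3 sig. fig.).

For Z = 4 the level energies scale as Z², so the effective Rydberg energy is 13.6 × 16 = 217.6 eV.
ΔE = 217.6 × (1/4² − 1/7²) = 217.6 × 0.04209 = 9.159 eV.
λ = hc/ΔE = 1240 / 9.159 = 135 nm.

135 nm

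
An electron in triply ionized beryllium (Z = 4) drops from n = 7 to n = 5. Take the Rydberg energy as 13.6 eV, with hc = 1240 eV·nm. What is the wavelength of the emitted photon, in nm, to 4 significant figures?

290.9 nm

For Z = 4 the level energies scale as Z², so the effective Rydberg energy is 13.6 × 16 = 217.6 eV.
ΔE = 217.6 × (1/5² − 1/7²) = 217.6 × 0.01959 = 4.263 eV.
λ = hc/ΔE = 1240 / 4.263 = 290.9 nm.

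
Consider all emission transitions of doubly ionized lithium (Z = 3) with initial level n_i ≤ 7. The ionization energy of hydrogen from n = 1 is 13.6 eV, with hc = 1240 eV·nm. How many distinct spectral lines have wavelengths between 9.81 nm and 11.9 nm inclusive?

5

Enumerate all n_i → n_f pairs with 1 ≤ n_f < n_i ≤ 7 and compute λ = 1240 / [13.6·9·(1/n_f² − 1/n_i²)].
Lines falling in [9.81, 11.9] nm: 7→1 (10.34 nm), 6→1 (10.42 nm), 5→1 (10.55 nm), 4→1 (10.81 nm), 3→1 (11.40 nm).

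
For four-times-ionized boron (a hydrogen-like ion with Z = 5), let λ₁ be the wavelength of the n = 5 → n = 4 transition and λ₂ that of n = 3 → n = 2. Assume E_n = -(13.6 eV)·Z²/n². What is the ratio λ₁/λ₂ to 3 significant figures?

6.17

λ ∝ 1/ΔE ∝ 1/(1/n_f² − 1/n_i²), and the Z² and hc factors cancel in the ratio.
λ₁/λ₂ = (1/2² − 1/3²)/(1/4² − 1/5²) = 0.1389/0.02250 = 6.17.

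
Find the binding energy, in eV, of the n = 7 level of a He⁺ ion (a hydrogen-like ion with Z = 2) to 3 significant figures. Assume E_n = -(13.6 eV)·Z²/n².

E_n = −13.6 Z²/n² = −54.40/n² eV for Z = 2.
E_7 = −54.40/49 = −1.11 eV, so ionization (to E = 0) requires 1.11 eV.

1.11 eV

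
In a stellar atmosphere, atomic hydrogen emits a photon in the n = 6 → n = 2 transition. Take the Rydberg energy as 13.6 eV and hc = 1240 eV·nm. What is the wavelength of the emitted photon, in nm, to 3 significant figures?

ΔE = 13.60 × (1/2² − 1/6²) = 13.60 × 0.2222 = 3.022 eV.
λ = hc/ΔE = 1240 / 3.022 = 410 nm.
This line belongs to the Balmer series.

410 nm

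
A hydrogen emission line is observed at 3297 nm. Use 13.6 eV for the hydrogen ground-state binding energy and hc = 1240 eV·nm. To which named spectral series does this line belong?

Pfund

ΔE = 1240/3297 = 0.3761 eV.
This matches 13.6 × (1/5² − 1/9²), so n_f = 5: the Pfund series.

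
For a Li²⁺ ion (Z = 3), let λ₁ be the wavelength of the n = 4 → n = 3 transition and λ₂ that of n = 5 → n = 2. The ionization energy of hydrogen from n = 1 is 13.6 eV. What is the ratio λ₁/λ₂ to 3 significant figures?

4.32

λ ∝ 1/ΔE ∝ 1/(1/n_f² − 1/n_i²), and the Z² and hc factors cancel in the ratio.
λ₁/λ₂ = (1/2² − 1/5²)/(1/3² − 1/4²) = 0.2100/0.04861 = 4.32.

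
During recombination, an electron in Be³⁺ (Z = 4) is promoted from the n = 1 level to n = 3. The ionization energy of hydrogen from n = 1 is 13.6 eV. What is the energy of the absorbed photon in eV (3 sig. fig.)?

The Bohr energies scale as Z², so for Z = 4: E_n = −217.6/n² eV.
E_3 = −217.6/9 = −24.18 eV and E_1 = −217.6/1 = −217.6 eV.
The photon energy is |E_3 − E_1| = 193 eV.

193 eV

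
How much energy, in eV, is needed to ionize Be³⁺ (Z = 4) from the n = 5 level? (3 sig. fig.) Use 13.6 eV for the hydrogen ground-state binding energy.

8.70 eV

E_n = −13.6 Z²/n² = −217.6/n² eV for Z = 4.
E_5 = −217.6/25 = −8.70 eV, so ionization (to E = 0) requires 8.70 eV.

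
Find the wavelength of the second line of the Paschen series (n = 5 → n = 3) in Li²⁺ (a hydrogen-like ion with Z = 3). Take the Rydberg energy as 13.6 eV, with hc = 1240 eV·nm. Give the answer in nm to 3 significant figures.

142 nm

The Paschen series terminates on n_f = 3; the second line has n_i = 3+2 = 5.
ΔE = 122.4 × (1/3² − 1/5²) = 8.704 eV.
λ = 1240 / 8.704 = 142 nm.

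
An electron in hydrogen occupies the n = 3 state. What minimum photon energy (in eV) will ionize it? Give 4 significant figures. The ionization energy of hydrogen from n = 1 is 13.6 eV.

1.511 eV

E_3 = −13.60/9 = −1.511 eV, so ionization (to E = 0) requires 1.511 eV.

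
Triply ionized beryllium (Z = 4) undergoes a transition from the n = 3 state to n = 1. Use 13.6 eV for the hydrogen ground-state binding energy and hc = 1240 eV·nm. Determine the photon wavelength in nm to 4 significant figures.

6.411 nm

For Z = 4 the level energies scale as Z², so the effective Rydberg energy is 13.6 × 16 = 217.6 eV.
ΔE = 217.6 × (1/1² − 1/3²) = 217.6 × 0.8889 = 193.4 eV.
λ = hc/ΔE = 1240 / 193.4 = 6.411 nm.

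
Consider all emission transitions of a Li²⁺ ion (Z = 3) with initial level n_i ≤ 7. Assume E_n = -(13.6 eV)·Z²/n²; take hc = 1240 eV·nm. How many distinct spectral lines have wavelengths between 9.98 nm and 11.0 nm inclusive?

4

Enumerate all n_i → n_f pairs with 1 ≤ n_f < n_i ≤ 7 and compute λ = 1240 / [13.6·9·(1/n_f² − 1/n_i²)].
Lines falling in [9.98, 11.0] nm: 7→1 (10.34 nm), 6→1 (10.42 nm), 5→1 (10.55 nm), 4→1 (10.81 nm).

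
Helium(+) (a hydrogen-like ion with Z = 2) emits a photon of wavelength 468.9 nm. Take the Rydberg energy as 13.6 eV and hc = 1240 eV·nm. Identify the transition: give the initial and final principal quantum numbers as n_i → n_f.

The photon energy is ΔE = hc/λ = 1240 / 468.9 = 2.644 eV.
With Z = 2, ΔE = 54.40 × (1/n_f² − 1/n_i²), so 1/n_f² − 1/n_i² = 0.04861.
Trying n_f = 3 gives 1/n_i² = 0.06250, i.e. n_i ≈ 4; this pair matches.

n_i = 4, n_f = 3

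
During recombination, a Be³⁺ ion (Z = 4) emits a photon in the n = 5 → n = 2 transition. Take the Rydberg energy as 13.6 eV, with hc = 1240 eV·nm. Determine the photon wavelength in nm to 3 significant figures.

27.1 nm

For Z = 4 the level energies scale as Z², so the effective Rydberg energy is 13.6 × 16 = 217.6 eV.
ΔE = 217.6 × (1/2² − 1/5²) = 217.6 × 0.2100 = 45.70 eV.
λ = hc/ΔE = 1240 / 45.70 = 27.1 nm.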